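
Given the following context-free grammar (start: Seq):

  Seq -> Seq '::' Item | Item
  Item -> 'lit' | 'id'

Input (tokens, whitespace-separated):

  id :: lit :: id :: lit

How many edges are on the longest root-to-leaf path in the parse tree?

5

[Seq [Seq [Seq [Seq [Item id]] :: [Item lit]] :: [Item id]] :: [Item lit]]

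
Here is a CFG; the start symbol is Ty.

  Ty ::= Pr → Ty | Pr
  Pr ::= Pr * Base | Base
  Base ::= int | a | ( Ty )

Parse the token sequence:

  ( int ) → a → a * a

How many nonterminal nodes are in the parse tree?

14

[Ty [Pr [Base ( [Ty [Pr [Base int]]] )]] → [Ty [Pr [Base a]] → [Ty [Pr [Pr [Base a]] * [Base a]]]]]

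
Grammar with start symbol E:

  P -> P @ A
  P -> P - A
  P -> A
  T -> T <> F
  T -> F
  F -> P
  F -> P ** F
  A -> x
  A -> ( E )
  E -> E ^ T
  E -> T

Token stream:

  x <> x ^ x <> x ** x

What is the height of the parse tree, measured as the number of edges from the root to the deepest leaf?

[E [E [T [T [F [P [A x]]]] <> [F [P [A x]]]]] ^ [T [T [F [P [A x]]]] <> [F [P [A x]] ** [F [P [A x]]]]]]

7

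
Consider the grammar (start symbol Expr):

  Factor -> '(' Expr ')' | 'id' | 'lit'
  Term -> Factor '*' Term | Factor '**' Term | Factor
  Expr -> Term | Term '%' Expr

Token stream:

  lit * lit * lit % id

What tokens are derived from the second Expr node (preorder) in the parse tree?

[Expr [Term [Factor lit] * [Term [Factor lit] * [Term [Factor lit]]]] % [Expr [Term [Factor id]]]]

id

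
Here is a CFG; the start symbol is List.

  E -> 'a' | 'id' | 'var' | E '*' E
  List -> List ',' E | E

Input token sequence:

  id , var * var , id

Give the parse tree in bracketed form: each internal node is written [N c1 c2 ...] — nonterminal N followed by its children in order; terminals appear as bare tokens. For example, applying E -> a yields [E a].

List
List , E
List , E , E
E , E , E
id , E , E
id , E * E , E
id , var * E , E
id , var * var , E
id , var * var , id

[List [List [List [E id]] , [E [E var] * [E var]]] , [E id]]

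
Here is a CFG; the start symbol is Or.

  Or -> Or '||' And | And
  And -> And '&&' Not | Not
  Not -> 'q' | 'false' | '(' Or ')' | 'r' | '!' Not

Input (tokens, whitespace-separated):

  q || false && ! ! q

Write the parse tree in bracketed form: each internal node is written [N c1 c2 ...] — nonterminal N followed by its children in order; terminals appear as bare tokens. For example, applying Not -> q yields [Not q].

Or
Or || And
And || And
Not || And
q || And
q || And && Not
q || Not && Not
q || false && Not
q || false && ! Not
q || false && ! ! Not
q || false && ! ! q

[Or [Or [And [Not q]]] || [And [And [Not false]] && [Not ! [Not ! [Not q]]]]]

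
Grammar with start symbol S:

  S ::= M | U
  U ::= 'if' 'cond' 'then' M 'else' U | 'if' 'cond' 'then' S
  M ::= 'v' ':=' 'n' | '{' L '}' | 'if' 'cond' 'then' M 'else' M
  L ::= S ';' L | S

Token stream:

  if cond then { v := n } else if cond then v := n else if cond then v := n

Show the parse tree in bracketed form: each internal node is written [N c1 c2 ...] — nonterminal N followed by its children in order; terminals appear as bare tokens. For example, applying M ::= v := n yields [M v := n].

[S [U if cond then [M { [L [S [M v := n]]] }] else [U if cond then [M v := n] else [U if cond then [S [M v := n]]]]]]

S
U
if cond then M else U
if cond then { L } else U
if cond then { S } else U
if cond then { M } else U
if cond then { v := n } else U
if cond then { v := n } else if cond then M else U
if cond then { v := n } else if cond then v := n else U
if cond then { v := n } else if cond then v := n else if cond then S
if cond then { v := n } else if cond then v := n else if cond then M
if cond then { v := n } else if cond then v := n else if cond then v := n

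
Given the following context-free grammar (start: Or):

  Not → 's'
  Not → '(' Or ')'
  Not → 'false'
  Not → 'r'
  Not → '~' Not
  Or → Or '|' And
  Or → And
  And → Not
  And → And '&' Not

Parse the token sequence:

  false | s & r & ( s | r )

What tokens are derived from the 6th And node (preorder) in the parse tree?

r

[Or [Or [And [Not false]]] | [And [And [And [Not s]] & [Not r]] & [Not ( [Or [Or [And [Not s]]] | [And [Not r]]] )]]]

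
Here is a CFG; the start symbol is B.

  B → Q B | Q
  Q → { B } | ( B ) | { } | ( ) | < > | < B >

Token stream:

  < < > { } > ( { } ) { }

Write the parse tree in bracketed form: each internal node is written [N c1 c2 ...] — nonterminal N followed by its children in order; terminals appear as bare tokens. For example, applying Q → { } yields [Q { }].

B
Q B
< B > B
< Q B > B
< < > B > B
< < > Q > B
< < > { } > B
< < > { } > Q B
< < > { } > ( B ) B
< < > { } > ( Q ) B
< < > { } > ( { } ) B
< < > { } > ( { } ) Q
< < > { } > ( { } ) { }

[B [Q < [B [Q < >] [B [Q { }]]] >] [B [Q ( [B [Q { }]] )] [B [Q { }]]]]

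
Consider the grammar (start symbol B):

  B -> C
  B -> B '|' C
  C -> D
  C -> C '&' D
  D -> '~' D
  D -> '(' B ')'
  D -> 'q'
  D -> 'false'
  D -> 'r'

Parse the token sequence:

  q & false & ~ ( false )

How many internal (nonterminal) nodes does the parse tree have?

11

[B [C [C [C [D q]] & [D false]] & [D ~ [D ( [B [C [D false]]] )]]]]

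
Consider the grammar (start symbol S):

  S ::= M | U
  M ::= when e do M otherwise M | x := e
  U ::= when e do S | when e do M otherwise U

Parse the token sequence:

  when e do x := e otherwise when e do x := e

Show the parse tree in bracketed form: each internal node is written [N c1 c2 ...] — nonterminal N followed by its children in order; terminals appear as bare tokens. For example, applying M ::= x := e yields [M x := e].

[S [U when e do [M x := e] otherwise [U when e do [S [M x := e]]]]]

S
U
when e do M otherwise U
when e do x := e otherwise U
when e do x := e otherwise when e do S
when e do x := e otherwise when e do M
when e do x := e otherwise when e do x := e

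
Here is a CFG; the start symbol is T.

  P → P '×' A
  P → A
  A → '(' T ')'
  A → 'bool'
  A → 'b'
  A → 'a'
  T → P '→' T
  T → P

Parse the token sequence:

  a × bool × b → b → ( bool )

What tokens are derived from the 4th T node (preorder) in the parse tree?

[T [P [P [P [A a]] × [A bool]] × [A b]] → [T [P [A b]] → [T [P [A ( [T [P [A bool]]] )]]]]]

bool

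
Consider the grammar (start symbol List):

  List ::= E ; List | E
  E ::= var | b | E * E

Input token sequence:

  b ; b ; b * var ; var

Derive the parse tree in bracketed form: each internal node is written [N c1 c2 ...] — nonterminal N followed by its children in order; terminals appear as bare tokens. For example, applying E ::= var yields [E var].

List
E ; List
b ; List
b ; E ; List
b ; b ; List
b ; b ; E ; List
b ; b ; E * E ; List
b ; b ; b * E ; List
b ; b ; b * var ; List
b ; b ; b * var ; E
b ; b ; b * var ; var

[List [E b] ; [List [E b] ; [List [E [E b] * [E var]] ; [List [E var]]]]]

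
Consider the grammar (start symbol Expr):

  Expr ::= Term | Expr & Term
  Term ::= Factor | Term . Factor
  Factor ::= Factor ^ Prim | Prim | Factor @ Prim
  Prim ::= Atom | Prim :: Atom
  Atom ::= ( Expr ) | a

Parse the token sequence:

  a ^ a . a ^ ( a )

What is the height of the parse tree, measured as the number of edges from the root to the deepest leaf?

[Expr [Term [Term [Factor [Factor [Prim [Atom a]]] ^ [Prim [Atom a]]]] . [Factor [Factor [Prim [Atom a]]] ^ [Prim [Atom ( [Expr [Term [Factor [Prim [Atom a]]]]] )]]]]]

10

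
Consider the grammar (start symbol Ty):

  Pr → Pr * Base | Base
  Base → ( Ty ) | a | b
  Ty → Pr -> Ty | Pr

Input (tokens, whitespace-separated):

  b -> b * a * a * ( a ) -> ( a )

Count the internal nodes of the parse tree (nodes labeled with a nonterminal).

21

[Ty [Pr [Base b]] -> [Ty [Pr [Pr [Pr [Pr [Base b]] * [Base a]] * [Base a]] * [Base ( [Ty [Pr [Base a]]] )]] -> [Ty [Pr [Base ( [Ty [Pr [Base a]]] )]]]]]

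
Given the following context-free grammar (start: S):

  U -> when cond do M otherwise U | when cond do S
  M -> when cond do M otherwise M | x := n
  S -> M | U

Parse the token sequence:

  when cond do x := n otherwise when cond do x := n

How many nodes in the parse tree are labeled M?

[S [U when cond do [M x := n] otherwise [U when cond do [S [M x := n]]]]]

2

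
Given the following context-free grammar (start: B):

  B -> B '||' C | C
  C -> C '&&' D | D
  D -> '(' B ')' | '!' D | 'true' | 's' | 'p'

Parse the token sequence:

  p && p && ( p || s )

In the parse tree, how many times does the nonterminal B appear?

[B [C [C [C [D p]] && [D p]] && [D ( [B [B [C [D p]]] || [C [D s]]] )]]]

3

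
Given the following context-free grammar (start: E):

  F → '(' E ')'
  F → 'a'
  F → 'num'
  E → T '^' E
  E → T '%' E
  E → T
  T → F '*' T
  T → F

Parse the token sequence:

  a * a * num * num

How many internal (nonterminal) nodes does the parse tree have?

[E [T [F a] * [T [F a] * [T [F num] * [T [F num]]]]]]

9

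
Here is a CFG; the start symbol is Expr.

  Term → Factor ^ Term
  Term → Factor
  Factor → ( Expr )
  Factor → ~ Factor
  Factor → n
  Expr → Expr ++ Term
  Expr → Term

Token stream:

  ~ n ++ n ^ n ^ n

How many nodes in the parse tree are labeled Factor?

5

[Expr [Expr [Term [Factor ~ [Factor n]]]] ++ [Term [Factor n] ^ [Term [Factor n] ^ [Term [Factor n]]]]]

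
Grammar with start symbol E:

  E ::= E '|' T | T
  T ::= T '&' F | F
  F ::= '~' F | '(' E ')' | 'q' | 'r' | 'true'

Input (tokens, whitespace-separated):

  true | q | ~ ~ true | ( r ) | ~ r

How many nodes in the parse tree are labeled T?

6

[E [E [E [E [E [T [F true]]] | [T [F q]]] | [T [F ~ [F ~ [F true]]]]] | [T [F ( [E [T [F r]]] )]]] | [T [F ~ [F r]]]]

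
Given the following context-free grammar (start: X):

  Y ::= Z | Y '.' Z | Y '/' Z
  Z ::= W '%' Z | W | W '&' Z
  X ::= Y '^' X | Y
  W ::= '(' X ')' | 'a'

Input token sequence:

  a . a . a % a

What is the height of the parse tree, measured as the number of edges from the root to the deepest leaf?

[X [Y [Y [Y [Z [W a]]] . [Z [W a]]] . [Z [W a] % [Z [W a]]]]]

6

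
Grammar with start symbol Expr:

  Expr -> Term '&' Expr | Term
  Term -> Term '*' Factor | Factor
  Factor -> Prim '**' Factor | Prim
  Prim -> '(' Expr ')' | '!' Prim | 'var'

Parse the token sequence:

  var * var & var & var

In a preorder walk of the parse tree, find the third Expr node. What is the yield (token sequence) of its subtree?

[Expr [Term [Term [Factor [Prim var]]] * [Factor [Prim var]]] & [Expr [Term [Factor [Prim var]]] & [Expr [Term [Factor [Prim var]]]]]]

var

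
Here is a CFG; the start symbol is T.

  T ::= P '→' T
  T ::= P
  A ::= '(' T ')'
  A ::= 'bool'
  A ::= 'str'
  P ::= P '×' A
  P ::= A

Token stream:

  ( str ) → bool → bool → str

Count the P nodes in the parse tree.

5

[T [P [A ( [T [P [A str]]] )]] → [T [P [A bool]] → [T [P [A bool]] → [T [P [A str]]]]]]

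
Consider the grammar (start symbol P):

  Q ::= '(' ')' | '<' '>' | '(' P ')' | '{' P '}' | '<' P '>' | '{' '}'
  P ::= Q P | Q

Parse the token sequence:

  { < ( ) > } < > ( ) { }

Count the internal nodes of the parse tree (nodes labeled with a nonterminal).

[P [Q { [P [Q < [P [Q ( )]] >]] }] [P [Q < >] [P [Q ( )] [P [Q { }]]]]]

12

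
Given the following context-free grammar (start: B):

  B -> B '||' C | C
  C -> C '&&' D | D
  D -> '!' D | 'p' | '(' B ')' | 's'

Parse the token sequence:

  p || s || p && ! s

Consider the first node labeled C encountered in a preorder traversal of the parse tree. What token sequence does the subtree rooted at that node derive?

p

[B [B [B [C [D p]]] || [C [D s]]] || [C [C [D p]] && [D ! [D s]]]]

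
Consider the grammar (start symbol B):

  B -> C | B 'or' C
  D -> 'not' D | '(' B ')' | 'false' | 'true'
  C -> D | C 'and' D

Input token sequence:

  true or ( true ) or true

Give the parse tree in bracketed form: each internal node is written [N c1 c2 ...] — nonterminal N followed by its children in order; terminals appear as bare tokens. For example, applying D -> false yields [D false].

[B [B [B [C [D true]]] or [C [D ( [B [C [D true]]] )]]] or [C [D true]]]

B
B or C
B or C or C
C or C or C
D or C or C
true or C or C
true or D or C
true or ( B ) or C
true or ( C ) or C
true or ( D ) or C
true or ( true ) or C
true or ( true ) or D
true or ( true ) or true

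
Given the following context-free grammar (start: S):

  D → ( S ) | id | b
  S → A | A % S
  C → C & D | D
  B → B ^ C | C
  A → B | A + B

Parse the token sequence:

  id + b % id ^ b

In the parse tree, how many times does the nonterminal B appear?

4

[S [A [A [B [C [D id]]]] + [B [C [D b]]]] % [S [A [B [B [C [D id]]] ^ [C [D b]]]]]]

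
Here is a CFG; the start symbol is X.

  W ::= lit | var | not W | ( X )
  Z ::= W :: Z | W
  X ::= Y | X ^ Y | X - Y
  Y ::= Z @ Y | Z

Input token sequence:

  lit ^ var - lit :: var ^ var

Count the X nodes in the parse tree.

[X [X [X [X [Y [Z [W lit]]]] ^ [Y [Z [W var]]]] - [Y [Z [W lit] :: [Z [W var]]]]] ^ [Y [Z [W var]]]]

4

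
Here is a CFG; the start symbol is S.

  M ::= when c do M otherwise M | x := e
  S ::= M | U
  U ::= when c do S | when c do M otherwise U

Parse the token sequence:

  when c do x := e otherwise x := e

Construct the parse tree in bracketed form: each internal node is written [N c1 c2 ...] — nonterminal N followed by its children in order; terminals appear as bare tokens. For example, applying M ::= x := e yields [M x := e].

S
M
when c do M otherwise M
when c do x := e otherwise M
when c do x := e otherwise x := e

[S [M when c do [M x := e] otherwise [M x := e]]]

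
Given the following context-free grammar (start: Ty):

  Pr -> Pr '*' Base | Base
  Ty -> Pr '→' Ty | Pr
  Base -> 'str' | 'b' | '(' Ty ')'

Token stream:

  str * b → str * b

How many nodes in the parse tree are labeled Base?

[Ty [Pr [Pr [Base str]] * [Base b]] → [Ty [Pr [Pr [Base str]] * [Base b]]]]

4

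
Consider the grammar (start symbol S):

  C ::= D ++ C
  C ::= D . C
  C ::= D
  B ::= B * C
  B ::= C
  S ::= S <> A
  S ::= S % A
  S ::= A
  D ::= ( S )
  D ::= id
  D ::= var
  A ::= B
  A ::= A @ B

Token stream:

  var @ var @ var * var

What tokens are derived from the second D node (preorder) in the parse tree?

[S [A [A [A [B [C [D var]]]] @ [B [C [D var]]]] @ [B [B [C [D var]]] * [C [D var]]]]]

var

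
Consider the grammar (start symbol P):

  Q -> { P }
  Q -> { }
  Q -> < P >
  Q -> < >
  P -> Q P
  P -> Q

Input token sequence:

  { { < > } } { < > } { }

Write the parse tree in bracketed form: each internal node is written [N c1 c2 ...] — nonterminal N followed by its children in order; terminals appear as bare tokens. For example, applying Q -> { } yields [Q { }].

[P [Q { [P [Q { [P [Q < >]] }]] }] [P [Q { [P [Q < >]] }] [P [Q { }]]]]

P
Q P
{ P } P
{ Q } P
{ { P } } P
{ { Q } } P
{ { < > } } P
{ { < > } } Q P
{ { < > } } { P } P
{ { < > } } { Q } P
{ { < > } } { < > } P
{ { < > } } { < > } Q
{ { < > } } { < > } { }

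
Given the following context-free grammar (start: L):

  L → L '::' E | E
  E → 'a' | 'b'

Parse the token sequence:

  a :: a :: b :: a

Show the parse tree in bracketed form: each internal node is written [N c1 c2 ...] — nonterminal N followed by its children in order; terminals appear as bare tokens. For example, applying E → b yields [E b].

[L [L [L [L [E a]] :: [E a]] :: [E b]] :: [E a]]

L
L :: E
L :: E :: E
L :: E :: E :: E
E :: E :: E :: E
a :: E :: E :: E
a :: a :: E :: E
a :: a :: b :: E
a :: a :: b :: a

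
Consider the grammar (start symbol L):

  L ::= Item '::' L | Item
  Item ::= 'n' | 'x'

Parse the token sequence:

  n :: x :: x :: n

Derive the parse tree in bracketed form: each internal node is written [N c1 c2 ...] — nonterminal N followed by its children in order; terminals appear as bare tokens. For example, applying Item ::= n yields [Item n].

[L [Item n] :: [L [Item x] :: [L [Item x] :: [L [Item n]]]]]

L
Item :: L
n :: L
n :: Item :: L
n :: x :: L
n :: x :: Item :: L
n :: x :: x :: L
n :: x :: x :: Item
n :: x :: x :: n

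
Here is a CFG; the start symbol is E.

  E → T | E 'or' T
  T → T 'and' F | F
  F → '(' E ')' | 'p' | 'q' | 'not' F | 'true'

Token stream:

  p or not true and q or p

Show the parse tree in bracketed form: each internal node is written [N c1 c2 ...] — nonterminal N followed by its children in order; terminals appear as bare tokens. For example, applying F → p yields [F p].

E
E or T
E or T or T
T or T or T
F or T or T
p or T or T
p or T and F or T
p or F and F or T
p or not F and F or T
p or not true and F or T
p or not true and q or T
p or not true and q or F
p or not true and q or p

[E [E [E [T [F p]]] or [T [T [F not [F true]]] and [F q]]] or [T [F p]]]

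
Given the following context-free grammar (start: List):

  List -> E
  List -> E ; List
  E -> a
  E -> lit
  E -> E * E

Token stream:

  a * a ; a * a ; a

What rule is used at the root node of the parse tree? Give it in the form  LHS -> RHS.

[List [E [E a] * [E a]] ; [List [E [E a] * [E a]] ; [List [E a]]]]

List -> E ; List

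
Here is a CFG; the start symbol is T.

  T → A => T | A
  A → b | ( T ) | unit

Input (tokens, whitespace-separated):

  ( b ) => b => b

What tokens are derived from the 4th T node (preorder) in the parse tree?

b

[T [A ( [T [A b]] )] => [T [A b] => [T [A b]]]]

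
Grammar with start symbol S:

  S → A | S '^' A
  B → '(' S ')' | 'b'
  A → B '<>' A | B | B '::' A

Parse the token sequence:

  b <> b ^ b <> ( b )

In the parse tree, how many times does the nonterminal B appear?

5

[S [S [A [B b] <> [A [B b]]]] ^ [A [B b] <> [A [B ( [S [A [B b]]] )]]]]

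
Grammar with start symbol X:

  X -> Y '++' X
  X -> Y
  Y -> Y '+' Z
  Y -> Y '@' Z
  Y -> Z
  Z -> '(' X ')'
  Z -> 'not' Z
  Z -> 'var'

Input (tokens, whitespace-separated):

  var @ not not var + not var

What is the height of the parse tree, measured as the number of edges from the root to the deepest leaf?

6

[X [Y [Y [Y [Z var]] @ [Z not [Z not [Z var]]]] + [Z not [Z var]]]]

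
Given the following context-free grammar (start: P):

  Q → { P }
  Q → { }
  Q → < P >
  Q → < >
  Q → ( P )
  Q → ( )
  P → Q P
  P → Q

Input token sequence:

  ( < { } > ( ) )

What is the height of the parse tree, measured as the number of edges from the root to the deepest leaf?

[P [Q ( [P [Q < [P [Q { }]] >] [P [Q ( )]]] )]]

6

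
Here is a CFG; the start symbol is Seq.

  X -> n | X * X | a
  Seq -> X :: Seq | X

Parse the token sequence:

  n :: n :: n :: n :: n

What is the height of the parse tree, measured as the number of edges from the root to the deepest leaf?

6

[Seq [X n] :: [Seq [X n] :: [Seq [X n] :: [Seq [X n] :: [Seq [X n]]]]]]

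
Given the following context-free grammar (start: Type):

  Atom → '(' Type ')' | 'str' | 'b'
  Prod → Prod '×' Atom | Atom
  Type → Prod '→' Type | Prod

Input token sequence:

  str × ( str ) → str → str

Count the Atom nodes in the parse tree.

5

[Type [Prod [Prod [Atom str]] × [Atom ( [Type [Prod [Atom str]]] )]] → [Type [Prod [Atom str]] → [Type [Prod [Atom str]]]]]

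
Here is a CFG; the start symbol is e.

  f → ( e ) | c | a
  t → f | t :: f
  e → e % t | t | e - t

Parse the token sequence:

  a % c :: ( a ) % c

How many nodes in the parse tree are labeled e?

4

[e [e [e [t [f a]]] % [t [t [f c]] :: [f ( [e [t [f a]]] )]]] % [t [f c]]]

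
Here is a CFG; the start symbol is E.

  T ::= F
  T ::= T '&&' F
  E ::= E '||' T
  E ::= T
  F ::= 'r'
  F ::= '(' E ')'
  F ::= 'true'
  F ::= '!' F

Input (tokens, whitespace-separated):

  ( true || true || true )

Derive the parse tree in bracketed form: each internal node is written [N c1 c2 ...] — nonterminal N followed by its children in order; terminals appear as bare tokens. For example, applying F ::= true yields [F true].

E
T
F
( E )
( E || T )
( E || T || T )
( T || T || T )
( F || T || T )
( true || T || T )
( true || F || T )
( true || true || T )
( true || true || F )
( true || true || true )

[E [T [F ( [E [E [E [T [F true]]] || [T [F true]]] || [T [F true]]] )]]]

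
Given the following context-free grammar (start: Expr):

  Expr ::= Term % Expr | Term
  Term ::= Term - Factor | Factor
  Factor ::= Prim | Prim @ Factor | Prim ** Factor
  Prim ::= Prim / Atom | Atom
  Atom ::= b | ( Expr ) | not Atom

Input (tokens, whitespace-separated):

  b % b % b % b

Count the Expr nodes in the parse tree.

[Expr [Term [Factor [Prim [Atom b]]]] % [Expr [Term [Factor [Prim [Atom b]]]] % [Expr [Term [Factor [Prim [Atom b]]]] % [Expr [Term [Factor [Prim [Atom b]]]]]]]]

4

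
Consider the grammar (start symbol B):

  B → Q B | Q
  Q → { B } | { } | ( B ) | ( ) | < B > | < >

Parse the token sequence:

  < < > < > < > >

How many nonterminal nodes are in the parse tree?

[B [Q < [B [Q < >] [B [Q < >] [B [Q < >]]]] >]]

8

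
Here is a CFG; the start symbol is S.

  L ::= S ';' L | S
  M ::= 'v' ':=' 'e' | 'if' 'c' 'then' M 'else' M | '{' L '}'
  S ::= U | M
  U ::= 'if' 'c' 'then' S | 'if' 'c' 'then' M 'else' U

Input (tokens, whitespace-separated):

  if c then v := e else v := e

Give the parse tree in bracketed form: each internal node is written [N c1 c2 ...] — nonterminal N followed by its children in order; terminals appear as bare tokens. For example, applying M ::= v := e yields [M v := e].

[S [M if c then [M v := e] else [M v := e]]]

S
M
if c then M else M
if c then v := e else M
if c then v := e else v := e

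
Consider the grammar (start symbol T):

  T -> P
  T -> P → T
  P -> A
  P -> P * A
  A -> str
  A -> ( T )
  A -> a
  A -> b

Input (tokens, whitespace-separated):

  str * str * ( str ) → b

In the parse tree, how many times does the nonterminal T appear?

3

[T [P [P [P [A str]] * [A str]] * [A ( [T [P [A str]]] )]] → [T [P [A b]]]]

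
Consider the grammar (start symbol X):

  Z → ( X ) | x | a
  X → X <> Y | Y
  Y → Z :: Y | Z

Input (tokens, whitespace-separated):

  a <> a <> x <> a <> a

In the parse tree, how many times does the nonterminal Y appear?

5

[X [X [X [X [X [Y [Z a]]] <> [Y [Z a]]] <> [Y [Z x]]] <> [Y [Z a]]] <> [Y [Z a]]]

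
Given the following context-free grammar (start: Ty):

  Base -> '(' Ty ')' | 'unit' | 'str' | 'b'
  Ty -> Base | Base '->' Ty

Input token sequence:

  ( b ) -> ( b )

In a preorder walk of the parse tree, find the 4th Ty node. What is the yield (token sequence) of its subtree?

b

[Ty [Base ( [Ty [Base b]] )] -> [Ty [Base ( [Ty [Base b]] )]]]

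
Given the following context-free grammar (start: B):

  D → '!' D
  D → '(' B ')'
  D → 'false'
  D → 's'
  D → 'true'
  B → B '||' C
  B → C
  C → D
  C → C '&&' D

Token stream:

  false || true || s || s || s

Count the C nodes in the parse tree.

[B [B [B [B [B [C [D false]]] || [C [D true]]] || [C [D s]]] || [C [D s]]] || [C [D s]]]

5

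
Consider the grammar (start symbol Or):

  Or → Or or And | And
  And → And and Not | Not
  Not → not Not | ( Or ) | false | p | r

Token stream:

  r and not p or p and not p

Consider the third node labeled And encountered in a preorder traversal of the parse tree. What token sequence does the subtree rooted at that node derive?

p and not p

[Or [Or [And [And [Not r]] and [Not not [Not p]]]] or [And [And [Not p]] and [Not not [Not p]]]]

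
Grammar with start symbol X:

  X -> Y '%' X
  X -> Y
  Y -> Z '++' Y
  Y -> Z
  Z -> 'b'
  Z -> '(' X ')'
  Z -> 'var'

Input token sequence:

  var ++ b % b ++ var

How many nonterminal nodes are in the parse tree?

10

[X [Y [Z var] ++ [Y [Z b]]] % [X [Y [Z b] ++ [Y [Z var]]]]]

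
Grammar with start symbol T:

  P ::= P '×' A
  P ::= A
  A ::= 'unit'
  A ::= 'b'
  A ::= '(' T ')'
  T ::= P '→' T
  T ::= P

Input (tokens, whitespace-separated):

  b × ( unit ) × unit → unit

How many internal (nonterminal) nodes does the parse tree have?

13

[T [P [P [P [A b]] × [A ( [T [P [A unit]]] )]] × [A unit]] → [T [P [A unit]]]]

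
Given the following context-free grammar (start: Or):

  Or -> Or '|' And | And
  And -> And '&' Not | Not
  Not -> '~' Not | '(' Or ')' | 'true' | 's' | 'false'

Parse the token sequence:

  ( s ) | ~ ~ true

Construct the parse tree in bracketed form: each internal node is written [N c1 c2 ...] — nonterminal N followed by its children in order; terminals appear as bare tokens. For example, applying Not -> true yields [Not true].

[Or [Or [And [Not ( [Or [And [Not s]]] )]]] | [And [Not ~ [Not ~ [Not true]]]]]

Or
Or | And
And | And
Not | And
( Or ) | And
( And ) | And
( Not ) | And
( s ) | And
( s ) | Not
( s ) | ~ Not
( s ) | ~ ~ Not
( s ) | ~ ~ true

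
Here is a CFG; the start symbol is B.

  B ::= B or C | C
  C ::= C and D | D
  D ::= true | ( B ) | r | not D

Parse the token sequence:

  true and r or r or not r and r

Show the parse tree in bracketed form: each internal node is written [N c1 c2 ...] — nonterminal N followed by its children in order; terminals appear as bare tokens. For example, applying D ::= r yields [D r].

B
B or C
B or C or C
C or C or C
C and D or C or C
D and D or C or C
true and D or C or C
true and r or C or C
true and r or D or C
true and r or r or C
true and r or r or C and D
true and r or r or D and D
true and r or r or not D and D
true and r or r or not r and D
true and r or r or not r and r

[B [B [B [C [C [D true]] and [D r]]] or [C [D r]]] or [C [C [D not [D r]]] and [D r]]]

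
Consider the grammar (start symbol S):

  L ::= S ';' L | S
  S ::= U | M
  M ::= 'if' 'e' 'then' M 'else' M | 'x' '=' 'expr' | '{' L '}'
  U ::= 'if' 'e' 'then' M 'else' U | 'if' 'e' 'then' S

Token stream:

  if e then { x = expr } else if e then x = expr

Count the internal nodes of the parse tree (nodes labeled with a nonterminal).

[S [U if e then [M { [L [S [M x = expr]]] }] else [U if e then [S [M x = expr]]]]]

9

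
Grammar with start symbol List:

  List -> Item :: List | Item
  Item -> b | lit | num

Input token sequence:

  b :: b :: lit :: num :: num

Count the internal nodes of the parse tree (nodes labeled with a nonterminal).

[List [Item b] :: [List [Item b] :: [List [Item lit] :: [List [Item num] :: [List [Item num]]]]]]

10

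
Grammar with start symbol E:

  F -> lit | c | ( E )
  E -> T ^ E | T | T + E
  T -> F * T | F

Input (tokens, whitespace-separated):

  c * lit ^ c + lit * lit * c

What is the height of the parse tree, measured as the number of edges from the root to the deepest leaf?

[E [T [F c] * [T [F lit]]] ^ [E [T [F c]] + [E [T [F lit] * [T [F lit] * [T [F c]]]]]]]

7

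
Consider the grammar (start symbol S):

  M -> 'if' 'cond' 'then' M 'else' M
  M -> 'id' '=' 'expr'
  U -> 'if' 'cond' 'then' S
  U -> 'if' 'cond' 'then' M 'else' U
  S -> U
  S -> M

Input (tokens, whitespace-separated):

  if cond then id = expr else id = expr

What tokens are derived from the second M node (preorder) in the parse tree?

id = expr

[S [M if cond then [M id = expr] else [M id = expr]]]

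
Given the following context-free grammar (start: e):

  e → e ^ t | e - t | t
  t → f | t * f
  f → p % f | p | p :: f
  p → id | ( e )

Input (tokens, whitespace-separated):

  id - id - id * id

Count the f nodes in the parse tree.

[e [e [e [t [f [p id]]]] - [t [f [p id]]]] - [t [t [f [p id]]] * [f [p id]]]]

4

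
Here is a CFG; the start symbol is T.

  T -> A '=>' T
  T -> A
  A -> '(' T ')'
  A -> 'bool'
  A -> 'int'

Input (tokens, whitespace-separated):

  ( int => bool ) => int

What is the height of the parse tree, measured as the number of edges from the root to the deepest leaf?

5

[T [A ( [T [A int] => [T [A bool]]] )] => [T [A int]]]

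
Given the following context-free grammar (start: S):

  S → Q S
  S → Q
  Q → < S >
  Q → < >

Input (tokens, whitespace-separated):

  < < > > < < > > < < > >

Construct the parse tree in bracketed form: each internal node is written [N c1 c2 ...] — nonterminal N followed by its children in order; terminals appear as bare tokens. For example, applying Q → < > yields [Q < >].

S
Q S
< S > S
< Q > S
< < > > S
< < > > Q S
< < > > < S > S
< < > > < Q > S
< < > > < < > > S
< < > > < < > > Q
< < > > < < > > < S >
< < > > < < > > < Q >
< < > > < < > > < < > >

[S [Q < [S [Q < >]] >] [S [Q < [S [Q < >]] >] [S [Q < [S [Q < >]] >]]]]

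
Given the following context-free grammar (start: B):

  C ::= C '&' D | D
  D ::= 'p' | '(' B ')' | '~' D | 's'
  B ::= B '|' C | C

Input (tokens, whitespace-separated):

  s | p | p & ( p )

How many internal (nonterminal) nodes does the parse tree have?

14

[B [B [B [C [D s]]] | [C [D p]]] | [C [C [D p]] & [D ( [B [C [D p]]] )]]]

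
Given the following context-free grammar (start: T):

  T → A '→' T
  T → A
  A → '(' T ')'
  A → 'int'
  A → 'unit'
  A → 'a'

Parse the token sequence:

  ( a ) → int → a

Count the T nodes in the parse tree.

4

[T [A ( [T [A a]] )] → [T [A int] → [T [A a]]]]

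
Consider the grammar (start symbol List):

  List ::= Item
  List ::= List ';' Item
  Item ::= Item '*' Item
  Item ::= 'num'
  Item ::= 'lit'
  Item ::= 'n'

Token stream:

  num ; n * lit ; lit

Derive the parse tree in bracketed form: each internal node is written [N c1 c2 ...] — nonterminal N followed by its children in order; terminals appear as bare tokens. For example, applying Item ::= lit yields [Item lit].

[List [List [List [Item num]] ; [Item [Item n] * [Item lit]]] ; [Item lit]]

List
List ; Item
List ; Item ; Item
Item ; Item ; Item
num ; Item ; Item
num ; Item * Item ; Item
num ; n * Item ; Item
num ; n * lit ; Item
num ; n * lit ; lit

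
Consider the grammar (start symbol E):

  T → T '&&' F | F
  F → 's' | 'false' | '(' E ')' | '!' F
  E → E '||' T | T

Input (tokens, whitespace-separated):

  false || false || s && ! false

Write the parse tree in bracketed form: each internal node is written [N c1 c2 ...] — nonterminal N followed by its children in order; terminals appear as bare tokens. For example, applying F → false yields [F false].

E
E || T
E || T || T
T || T || T
F || T || T
false || T || T
false || F || T
false || false || T
false || false || T && F
false || false || F && F
false || false || s && F
false || false || s && ! F
false || false || s && ! false

[E [E [E [T [F false]]] || [T [F false]]] || [T [T [F s]] && [F ! [F false]]]]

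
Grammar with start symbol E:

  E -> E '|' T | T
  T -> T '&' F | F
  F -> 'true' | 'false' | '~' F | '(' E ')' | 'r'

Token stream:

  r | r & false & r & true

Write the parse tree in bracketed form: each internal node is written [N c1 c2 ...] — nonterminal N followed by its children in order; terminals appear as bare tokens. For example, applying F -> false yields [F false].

[E [E [T [F r]]] | [T [T [T [T [F r]] & [F false]] & [F r]] & [F true]]]

E
E | T
T | T
F | T
r | T
r | T & F
r | T & F & F
r | T & F & F & F
r | F & F & F & F
r | r & F & F & F
r | r & false & F & F
r | r & false & r & F
r | r & false & r & true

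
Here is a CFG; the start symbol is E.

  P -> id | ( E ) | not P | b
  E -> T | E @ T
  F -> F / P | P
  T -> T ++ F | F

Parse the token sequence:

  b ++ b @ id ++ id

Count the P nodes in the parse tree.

4

[E [E [T [T [F [P b]]] ++ [F [P b]]]] @ [T [T [F [P id]]] ++ [F [P id]]]]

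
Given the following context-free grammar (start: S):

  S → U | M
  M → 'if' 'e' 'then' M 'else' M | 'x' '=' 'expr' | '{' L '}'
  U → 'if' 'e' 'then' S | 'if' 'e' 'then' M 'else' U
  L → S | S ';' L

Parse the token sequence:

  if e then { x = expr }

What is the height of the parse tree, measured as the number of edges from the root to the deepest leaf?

[S [U if e then [S [M { [L [S [M x = expr]]] }]]]]

7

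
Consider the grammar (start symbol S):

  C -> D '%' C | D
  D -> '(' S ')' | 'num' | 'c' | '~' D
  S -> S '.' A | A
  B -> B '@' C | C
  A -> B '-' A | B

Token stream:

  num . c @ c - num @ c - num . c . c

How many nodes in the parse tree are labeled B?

8

[S [S [S [S [A [B [C [D num]]]]] . [A [B [B [C [D c]]] @ [C [D c]]] - [A [B [B [C [D num]]] @ [C [D c]]] - [A [B [C [D num]]]]]]] . [A [B [C [D c]]]]] . [A [B [C [D c]]]]]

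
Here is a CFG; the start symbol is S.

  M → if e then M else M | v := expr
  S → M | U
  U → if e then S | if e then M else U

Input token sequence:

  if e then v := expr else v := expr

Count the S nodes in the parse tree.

[S [M if e then [M v := expr] else [M v := expr]]]

1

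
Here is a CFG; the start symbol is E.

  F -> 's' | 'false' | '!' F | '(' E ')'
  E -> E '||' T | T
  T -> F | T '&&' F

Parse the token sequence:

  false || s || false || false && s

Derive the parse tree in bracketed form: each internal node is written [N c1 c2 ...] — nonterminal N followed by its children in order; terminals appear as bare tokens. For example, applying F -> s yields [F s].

[E [E [E [E [T [F false]]] || [T [F s]]] || [T [F false]]] || [T [T [F false]] && [F s]]]

E
E || T
E || T || T
E || T || T || T
T || T || T || T
F || T || T || T
false || T || T || T
false || F || T || T
false || s || T || T
false || s || F || T
false || s || false || T
false || s || false || T && F
false || s || false || F && F
false || s || false || false && F
false || s || false || false && s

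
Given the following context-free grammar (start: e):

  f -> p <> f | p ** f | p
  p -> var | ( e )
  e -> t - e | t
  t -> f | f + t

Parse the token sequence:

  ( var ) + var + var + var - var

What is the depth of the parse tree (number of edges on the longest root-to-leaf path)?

8

[e [t [f [p ( [e [t [f [p var]]]] )]] + [t [f [p var]] + [t [f [p var]] + [t [f [p var]]]]]] - [e [t [f [p var]]]]]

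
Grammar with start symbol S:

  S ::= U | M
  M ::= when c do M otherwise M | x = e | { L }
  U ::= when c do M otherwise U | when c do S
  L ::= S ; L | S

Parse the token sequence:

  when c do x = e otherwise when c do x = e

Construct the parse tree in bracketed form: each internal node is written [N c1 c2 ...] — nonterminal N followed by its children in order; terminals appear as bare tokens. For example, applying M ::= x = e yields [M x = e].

[S [U when c do [M x = e] otherwise [U when c do [S [M x = e]]]]]

S
U
when c do M otherwise U
when c do x = e otherwise U
when c do x = e otherwise when c do S
when c do x = e otherwise when c do M
when c do x = e otherwise when c do x = e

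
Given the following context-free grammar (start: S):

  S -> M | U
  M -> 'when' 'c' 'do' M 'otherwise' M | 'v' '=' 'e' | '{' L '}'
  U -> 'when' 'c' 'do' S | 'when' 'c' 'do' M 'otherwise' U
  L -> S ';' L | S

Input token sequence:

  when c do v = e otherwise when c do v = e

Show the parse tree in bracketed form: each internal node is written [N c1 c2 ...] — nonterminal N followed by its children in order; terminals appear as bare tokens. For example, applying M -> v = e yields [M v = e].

[S [U when c do [M v = e] otherwise [U when c do [S [M v = e]]]]]

S
U
when c do M otherwise U
when c do v = e otherwise U
when c do v = e otherwise when c do S
when c do v = e otherwise when c do M
when c do v = e otherwise when c do v = e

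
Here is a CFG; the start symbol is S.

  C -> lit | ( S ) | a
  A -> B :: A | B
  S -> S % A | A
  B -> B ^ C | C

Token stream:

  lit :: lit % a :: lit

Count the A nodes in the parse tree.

[S [S [A [B [C lit]] :: [A [B [C lit]]]]] % [A [B [C a]] :: [A [B [C lit]]]]]

4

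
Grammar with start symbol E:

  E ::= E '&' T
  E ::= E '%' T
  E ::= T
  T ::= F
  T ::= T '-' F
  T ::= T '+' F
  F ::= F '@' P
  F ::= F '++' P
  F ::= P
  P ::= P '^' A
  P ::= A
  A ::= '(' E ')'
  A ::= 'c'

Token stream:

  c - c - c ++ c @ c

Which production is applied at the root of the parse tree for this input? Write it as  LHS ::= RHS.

[E [T [T [T [F [P [A c]]]] - [F [P [A c]]]] - [F [F [F [P [A c]]] ++ [P [A c]]] @ [P [A c]]]]]

E ::= T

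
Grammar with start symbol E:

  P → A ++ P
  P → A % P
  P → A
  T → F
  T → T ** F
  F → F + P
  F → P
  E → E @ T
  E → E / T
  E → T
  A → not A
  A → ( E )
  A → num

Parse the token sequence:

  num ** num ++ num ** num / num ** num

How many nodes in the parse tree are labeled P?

[E [E [T [T [T [F [P [A num]]]] ** [F [P [A num] ++ [P [A num]]]]] ** [F [P [A num]]]]] / [T [T [F [P [A num]]]] ** [F [P [A num]]]]]

6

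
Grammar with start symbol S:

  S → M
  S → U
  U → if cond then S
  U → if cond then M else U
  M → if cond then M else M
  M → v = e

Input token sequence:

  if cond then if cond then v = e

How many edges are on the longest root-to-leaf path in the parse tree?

6

[S [U if cond then [S [U if cond then [S [M v = e]]]]]]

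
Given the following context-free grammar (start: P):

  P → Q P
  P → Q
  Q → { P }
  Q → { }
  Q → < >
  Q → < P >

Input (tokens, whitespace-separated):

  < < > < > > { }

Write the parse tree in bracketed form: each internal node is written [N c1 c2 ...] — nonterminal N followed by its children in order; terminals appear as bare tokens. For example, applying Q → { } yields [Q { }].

[P [Q < [P [Q < >] [P [Q < >]]] >] [P [Q { }]]]

P
Q P
< P > P
< Q P > P
< < > P > P
< < > Q > P
< < > < > > P
< < > < > > Q
< < > < > > { }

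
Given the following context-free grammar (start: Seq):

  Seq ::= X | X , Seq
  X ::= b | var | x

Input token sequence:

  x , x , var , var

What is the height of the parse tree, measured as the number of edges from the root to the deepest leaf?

5

[Seq [X x] , [Seq [X x] , [Seq [X var] , [Seq [X var]]]]]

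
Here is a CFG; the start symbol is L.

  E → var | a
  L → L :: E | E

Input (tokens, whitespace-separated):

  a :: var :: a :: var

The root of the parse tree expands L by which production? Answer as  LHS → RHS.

L → L :: E

[L [L [L [L [E a]] :: [E var]] :: [E a]] :: [E var]]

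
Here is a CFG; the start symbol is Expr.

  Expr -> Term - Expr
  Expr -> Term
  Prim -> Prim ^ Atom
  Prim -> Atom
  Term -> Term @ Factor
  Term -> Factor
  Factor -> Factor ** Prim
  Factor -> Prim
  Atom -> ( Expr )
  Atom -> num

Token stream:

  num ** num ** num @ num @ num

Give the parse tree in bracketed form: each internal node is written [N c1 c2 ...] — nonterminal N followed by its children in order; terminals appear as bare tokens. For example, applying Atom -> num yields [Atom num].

Expr
Term
Term @ Factor
Term @ Factor @ Factor
Factor @ Factor @ Factor
Factor ** Prim @ Factor @ Factor
Factor ** Prim ** Prim @ Factor @ Factor
Prim ** Prim ** Prim @ Factor @ Factor
Atom ** Prim ** Prim @ Factor @ Factor
num ** Prim ** Prim @ Factor @ Factor
num ** Atom ** Prim @ Factor @ Factor
num ** num ** Prim @ Factor @ Factor
num ** num ** Atom @ Factor @ Factor
num ** num ** num @ Factor @ Factor
num ** num ** num @ Prim @ Factor
num ** num ** num @ Atom @ Factor
num ** num ** num @ num @ Factor
num ** num ** num @ num @ Prim
num ** num ** num @ num @ Atom
num ** num ** num @ num @ num

[Expr [Term [Term [Term [Factor [Factor [Factor [Prim [Atom num]]] ** [Prim [Atom num]]] ** [Prim [Atom num]]]] @ [Factor [Prim [Atom num]]]] @ [Factor [Prim [Atom num]]]]]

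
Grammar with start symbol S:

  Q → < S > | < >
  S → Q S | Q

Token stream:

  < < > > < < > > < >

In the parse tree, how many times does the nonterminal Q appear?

5

[S [Q < [S [Q < >]] >] [S [Q < [S [Q < >]] >] [S [Q < >]]]]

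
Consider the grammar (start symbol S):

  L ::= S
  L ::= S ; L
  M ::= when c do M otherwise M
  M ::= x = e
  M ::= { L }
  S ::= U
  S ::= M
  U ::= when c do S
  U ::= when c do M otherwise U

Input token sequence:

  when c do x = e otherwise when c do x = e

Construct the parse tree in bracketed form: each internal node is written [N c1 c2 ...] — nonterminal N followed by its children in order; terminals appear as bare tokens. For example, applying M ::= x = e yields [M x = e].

S
U
when c do M otherwise U
when c do x = e otherwise U
when c do x = e otherwise when c do S
when c do x = e otherwise when c do M
when c do x = e otherwise when c do x = e

[S [U when c do [M x = e] otherwise [U when c do [S [M x = e]]]]]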